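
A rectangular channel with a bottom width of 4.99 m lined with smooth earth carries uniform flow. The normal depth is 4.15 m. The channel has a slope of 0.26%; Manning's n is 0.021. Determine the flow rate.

Q = 67.6 m³/s

Flow area A = b·y = 4.99 × 4.15 = 20.71 m². Wetted perimeter P = b + 2y = 4.99 + 2×4.15 = 13.29 m.
Hydraulic radius R = A/P = 20.71/13.29 = 1.558 m.
Manning's equation: Q = (1/n) A R^(2/3) S^(1/2) = (1/0.021) × 20.71 × 1.558^(2/3) × 0.0026^(1/2) = 67.6 m³/s.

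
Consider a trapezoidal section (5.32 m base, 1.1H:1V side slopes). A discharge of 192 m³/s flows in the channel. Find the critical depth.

y_c = 3.89 m

At critical depth, Q² T / (g A³) = 1, i.e. A³/T = Q²/g = 192²/9.81 = 3758.
Trying y = 4.97 m: A³/T = 9480 — over.
Trying y = 2.74 m: A³/T = 1049 — short.
Trying y = 3.89 m: A³/T = 3751 — close enough.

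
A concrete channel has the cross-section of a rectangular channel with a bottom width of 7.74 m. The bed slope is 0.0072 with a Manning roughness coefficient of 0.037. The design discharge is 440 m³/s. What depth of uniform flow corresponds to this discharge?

y_n = 12.1 m

Manning's equation rearranged: A R^(2/3) = nQ / (1·√S) = 0.037 × 440 / (√0.0072) = 191.9.
At y = 9.42 m: A R^(2/3) = 142.9 — low.
At y = 12.1 m: A R^(2/3) = 191.9 — matches.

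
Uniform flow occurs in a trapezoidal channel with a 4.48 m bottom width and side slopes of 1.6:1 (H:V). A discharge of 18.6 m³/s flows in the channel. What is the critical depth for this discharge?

At critical depth, Q² T / (g A³) = 1, i.e. A³/T = Q²/g = 18.6²/9.81 = 35.27.
At y = 1.34 m: A³/T = 79.76 — over.
At y = 0.779 m: A³/T = 12.73 — short.
At y = 1.06 m: A³/T = 35.64 — ≈ 35.27.

y_c = 1.06 m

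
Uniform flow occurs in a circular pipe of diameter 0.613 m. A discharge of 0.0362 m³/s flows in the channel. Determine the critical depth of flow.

y_c = 0.119 m

At critical depth, Q² T / (g A³) = 1, i.e. A³/T = Q²/g = 0.0362²/9.81 = 0.0001336.
Trying y = 0.136 m: A³/T = 0.000227 — too large.
Trying y = 0.102 m: A³/T = 0.00007350 — too small.
Trying y = 0.119 m: A³/T = 0.0001346 — close enough.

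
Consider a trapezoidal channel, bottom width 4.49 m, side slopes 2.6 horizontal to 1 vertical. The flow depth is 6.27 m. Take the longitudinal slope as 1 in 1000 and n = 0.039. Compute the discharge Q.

Q = 235 m³/s

With bottom width b = 4.49 m and side slope z = 2.6: A = (b + zy)y = (4.49 + 2.6×6.27)×6.27 = 130.4 m²; P = b + 2y√(1+z²) = 4.49 + 2×6.27×2.786 = 39.42 m.
Hydraulic radius R = A/P = 130.4/39.42 = 3.307 m.
Manning's equation: Q = (1/n) A R^(2/3) S^(1/2) = (1/0.039) × 130.4 × 3.307^(2/3) × 0.001^(1/2) = 235 m³/s.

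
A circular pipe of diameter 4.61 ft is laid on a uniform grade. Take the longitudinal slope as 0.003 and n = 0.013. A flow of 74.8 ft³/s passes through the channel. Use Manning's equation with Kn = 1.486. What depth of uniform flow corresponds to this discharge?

Manning's equation rearranged: A R^(2/3) = nQ / (1.486·√S) = 0.013 × 74.8 / (1.486 × √0.003) = 11.95.
At y = 2.4 ft: A R^(2/3) = 9.819 — short.
At y = 3.08 ft: A R^(2/3) = 14.43 — over.
At y = 2.71 ft: A R^(2/3) = 11.94 — close enough.

y_n = 2.71 ft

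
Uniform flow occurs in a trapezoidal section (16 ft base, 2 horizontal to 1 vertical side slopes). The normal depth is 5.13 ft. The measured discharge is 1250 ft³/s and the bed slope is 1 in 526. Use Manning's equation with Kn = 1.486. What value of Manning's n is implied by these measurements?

n = 0.016

With bottom width b = 16 ft and side slope z = 2: A = (b + zy)y = (16 + 2×5.13)×5.13 = 134.7 ft²; P = b + 2y√(1+z²) = 16 + 2×5.13×2.236 = 38.94 ft.
Hydraulic radius R = A/P = 134.7/38.94 = 3.459 ft.
Rearranging Manning's equation: n = (1.486/Q) A R^(2/3) S^(1/2) = (1.486/1250) × 134.7 × 3.459^(2/3) × √0.001901 = 0.016.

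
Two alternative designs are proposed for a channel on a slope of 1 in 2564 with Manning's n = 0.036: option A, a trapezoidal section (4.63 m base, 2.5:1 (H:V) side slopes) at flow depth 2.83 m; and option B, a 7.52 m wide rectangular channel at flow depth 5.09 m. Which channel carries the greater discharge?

channel B

Channel A: With bottom width b = 4.63 m and side slope z = 2.5: A = (b + zy)y = (4.63 + 2.5×2.83)×2.83 = 33.13 m²; P = b + 2y√(1+z²) = 4.63 + 2×2.83×2.693 = 19.87 m. Hydraulic radius R = A/P = 33.13/19.87 = 1.667 m. Q_A = (1/0.036)·33.13·1.667^(2/3)·√0.00039 = 25.55 m³/s.
Channel B: Flow area A = b·y = 7.52 × 5.09 = 38.28 m². Wetted perimeter P = b + 2y = 7.52 + 2×5.09 = 17.7 m. Hydraulic radius R = A/P = 38.28/17.7 = 2.163 m. Q_B = (1/0.036)·38.28·2.163^(2/3)·√0.00039 = 35.11 m³/s.
Q_A = 25.55 m³/s vs Q_B = 35.11 m³/s, so channel B carries more.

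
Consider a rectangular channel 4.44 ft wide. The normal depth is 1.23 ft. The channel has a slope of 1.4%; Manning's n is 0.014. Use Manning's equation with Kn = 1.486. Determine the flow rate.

Flow area A = b·y = 4.44 × 1.23 = 5.461 ft². Wetted perimeter P = b + 2y = 4.44 + 2×1.23 = 6.9 ft.
Hydraulic radius R = A/P = 5.461/6.9 = 0.7915 ft.
Manning's equation: Q = (1.486/n) A R^(2/3) S^(1/2) = (1.486/0.014) × 5.461 × 0.7915^(2/3) × 0.014^(1/2) = 58.7 ft³/s.

Q = 58.7 ft³/s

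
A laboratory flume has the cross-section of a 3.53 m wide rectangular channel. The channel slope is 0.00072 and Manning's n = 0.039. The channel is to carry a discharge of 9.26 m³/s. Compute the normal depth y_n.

Manning's equation rearranged: A R^(2/3) = nQ / (1·√S) = 0.039 × 9.26 / (√0.00072) = 13.46.
Try y = 3.94 m: A R^(2/3) = 15.87 — over.
Try y = 2.92 m: A R^(2/3) = 10.98 — short.
Try y = 3.44 m: A R^(2/3) = 13.46 — ≈ 13.46.

y_n = 3.44 m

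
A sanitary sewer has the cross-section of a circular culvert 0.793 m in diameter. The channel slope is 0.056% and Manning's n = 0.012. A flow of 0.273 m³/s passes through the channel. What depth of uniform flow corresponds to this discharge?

y_n = 0.549 m

Manning's equation rearranged: A R^(2/3) = nQ / (1·√S) = 0.012 × 0.273 / (√0.00056) = 0.1384.
At y = 0.612 m: A R^(2/3) = 0.1581 — too large.
At y = 0.39 m: A R^(2/3) = 0.08163 — too small.
At y = 0.549 m: A R^(2/3) = 0.1386 — ≈ 0.1384.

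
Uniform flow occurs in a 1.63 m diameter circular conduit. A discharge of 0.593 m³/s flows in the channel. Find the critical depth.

At critical depth, Q² T / (g A³) = 1, i.e. A³/T = Q²/g = 0.593²/9.81 = 0.03585.
Try y = 0.464 m: A³/T = 0.0797 — high.
Try y = 0.262 m: A³/T = 0.008527 — low.
Try y = 0.378 m: A³/T = 0.03588 — close enough.

y_c = 0.378 m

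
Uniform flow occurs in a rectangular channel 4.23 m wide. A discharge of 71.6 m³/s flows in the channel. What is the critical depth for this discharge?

y_c = 3.08 m

For a rectangular channel, critical depth y_c = (q²/g)^(1/3) where q = Q/b = 71.6/4.23 = 16.93 m²/s.
So y_c = (16.93²/9.81)^(1/3) = 3.08 m.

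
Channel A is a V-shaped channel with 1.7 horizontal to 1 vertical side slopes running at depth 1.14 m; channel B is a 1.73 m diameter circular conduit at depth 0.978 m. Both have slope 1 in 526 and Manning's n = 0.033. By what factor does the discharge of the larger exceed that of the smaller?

1.67

Channel A: For a triangular section with side slope z = 1.7: A = zy² = 1.7×1.14² = 2.209 m²; P = 2y√(1+z²) = 2×1.14×1.972 = 4.497 m. Hydraulic radius R = A/P = 2.209/4.497 = 0.4913 m. Q_A = (1/0.033)·2.209·0.4913^(2/3)·√0.001901 = 1.818 m³/s.
Channel B: For a circular section of diameter D = 1.73 m at depth y = 0.978 m, the central angle is θ = 2 arccos(1 − 2y/D) = 3.404 rad. Then A = (D²/8)(θ − sin θ) = 1.37 m² and P = Dθ/2 = 2.944 m. Hydraulic radius R = A/P = 1.37/2.944 = 0.4654 m. Q_B = (1/0.033)·1.37·0.4654^(2/3)·√0.001901 = 1.087 m³/s.
The larger discharge is 1.818 m³/s and the smaller is 1.087 m³/s; the ratio is 1.67.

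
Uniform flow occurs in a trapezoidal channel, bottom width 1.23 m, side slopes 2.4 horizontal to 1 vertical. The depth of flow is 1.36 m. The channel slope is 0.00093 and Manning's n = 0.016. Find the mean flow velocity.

V = 1.55 m/s

With bottom width b = 1.23 m and side slope z = 2.4: A = (b + zy)y = (1.23 + 2.4×1.36)×1.36 = 6.112 m²; P = b + 2y√(1+z²) = 1.23 + 2×1.36×2.6 = 8.302 m.
Hydraulic radius R = A/P = 6.112/8.302 = 0.7362 m.
From Manning's equation, V = (1/n) R^(2/3) S^(1/2) = (1/0.016) × 0.7362^(2/3) × 0.00093^(1/2) = 1.55 m/s.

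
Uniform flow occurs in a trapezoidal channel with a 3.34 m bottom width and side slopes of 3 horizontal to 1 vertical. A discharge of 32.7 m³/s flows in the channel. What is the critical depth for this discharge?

At critical depth, Q² T / (g A³) = 1, i.e. A³/T = Q²/g = 32.7²/9.81 = 109.
At y = 1.01 m: A³/T = 28.33 — too small.
At y = 1.43 m: A³/T = 109 — matches.

y_c = 1.43 m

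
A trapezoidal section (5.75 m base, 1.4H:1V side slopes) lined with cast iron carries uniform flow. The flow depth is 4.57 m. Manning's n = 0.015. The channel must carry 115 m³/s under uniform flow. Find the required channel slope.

With bottom width b = 5.75 m and side slope z = 1.4: A = (b + zy)y = (5.75 + 1.4×4.57)×4.57 = 55.52 m²; P = b + 2y√(1+z²) = 5.75 + 2×4.57×1.72 = 21.48 m.
Hydraulic radius R = A/P = 55.52/21.48 = 2.585 m.
From Manning's equation, S = [nQ / (1 A R^(2/3))]² = [0.015 × 115 / (1 × 55.52 × 2.585^(2/3))]² = 0.000272.

S = 0.000272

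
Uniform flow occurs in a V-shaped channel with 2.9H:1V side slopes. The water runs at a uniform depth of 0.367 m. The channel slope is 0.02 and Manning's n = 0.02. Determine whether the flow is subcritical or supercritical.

supercritical

For a triangular section with side slope z = 2.9: A = zy² = 2.9×0.367² = 0.3906 m²; P = 2y√(1+z²) = 2×0.367×3.068 = 2.252 m.
Hydraulic radius R = A/P = 0.3906/2.252 = 0.1735 m.
V = (1/n) R^(2/3) √S = (1/0.02) × 0.1735^(2/3) × √0.02 = 2.199 m/s. Hydraulic depth D_h = A/T = 0.3906/2.129 = 0.1835 m.
Froude number Fr = V/√(g·D_h) = 2.199/√(9.81×0.1835) = 1.64, which is greater than 1, so the flow is supercritical.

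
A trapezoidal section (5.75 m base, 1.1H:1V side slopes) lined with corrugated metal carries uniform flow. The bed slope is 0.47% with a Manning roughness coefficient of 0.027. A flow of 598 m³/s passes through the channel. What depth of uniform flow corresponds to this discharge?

y_n = 7.25 m

Manning's equation rearranged: A R^(2/3) = nQ / (1·√S) = 0.027 × 598 / (√0.0047) = 235.5.
Try y = 8.89 m: A R^(2/3) = 364.5 — too large.
Try y = 5.94 m: A R^(2/3) = 155.7 — too small.
Try y = 7.25 m: A R^(2/3) = 235.6 — close enough.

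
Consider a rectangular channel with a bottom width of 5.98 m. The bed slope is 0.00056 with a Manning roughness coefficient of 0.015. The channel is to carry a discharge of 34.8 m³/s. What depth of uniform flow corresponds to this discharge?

y_n = 2.86 m

Manning's equation rearranged: A R^(2/3) = nQ / (1·√S) = 0.015 × 34.8 / (√0.00056) = 22.06.
At y = 3.17 m: A R^(2/3) = 25.27 — high.
At y = 2.53 m: A R^(2/3) = 18.67 — low.
At y = 2.86 m: A R^(2/3) = 22.03 — matches.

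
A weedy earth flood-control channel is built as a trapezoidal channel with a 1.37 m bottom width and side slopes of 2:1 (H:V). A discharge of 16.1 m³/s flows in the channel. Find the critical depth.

At critical depth, Q² T / (g A³) = 1, i.e. A³/T = Q²/g = 16.1²/9.81 = 26.42.
Trying y = 1.03 m: A³/T = 8.032 — short.
Trying y = 1.67 m: A³/T = 60.45 — over.
Trying y = 1.37 m: A³/T = 26.06 — ≈ 26.42.

y_c = 1.37 m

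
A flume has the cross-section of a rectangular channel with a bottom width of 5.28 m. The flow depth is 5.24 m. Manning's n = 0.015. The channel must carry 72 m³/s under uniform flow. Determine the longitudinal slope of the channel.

S = 0.00072

Flow area A = b·y = 5.28 × 5.24 = 27.67 m². Wetted perimeter P = b + 2y = 5.28 + 2×5.24 = 15.76 m.
Hydraulic radius R = A/P = 27.67/15.76 = 1.756 m.
From Manning's equation, S = [nQ / (1 A R^(2/3))]² = [0.015 × 72 / (1 × 27.67 × 1.756^(2/3))]² = 0.00072.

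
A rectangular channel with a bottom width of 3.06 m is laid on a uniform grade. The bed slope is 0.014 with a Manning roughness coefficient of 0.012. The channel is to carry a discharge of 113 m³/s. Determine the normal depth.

Manning's equation rearranged: A R^(2/3) = nQ / (1·√S) = 0.012 × 113 / (√0.014) = 11.46.
Trying y = 4.13 m: A R^(2/3) = 13.6 — too large.
Trying y = 2.55 m: A R^(2/3) = 7.574 — too small.
Trying y = 3.58 m: A R^(2/3) = 11.47 — ≈ 11.46.

y_n = 3.58 m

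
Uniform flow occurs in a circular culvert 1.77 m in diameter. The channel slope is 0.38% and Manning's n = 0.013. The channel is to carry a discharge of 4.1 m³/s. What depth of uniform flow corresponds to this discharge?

y_n = 0.993 m

Manning's equation rearranged: A R^(2/3) = nQ / (1·√S) = 0.013 × 4.1 / (√0.0038) = 0.8646.
Trying y = 0.676 m: A R^(2/3) = 0.4422 — short.
Trying y = 0.993 m: A R^(2/3) = 0.864 — matches.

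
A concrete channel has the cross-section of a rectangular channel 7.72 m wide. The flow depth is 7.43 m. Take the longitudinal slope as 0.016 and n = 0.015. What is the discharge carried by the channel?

Flow area A = b·y = 7.72 × 7.43 = 57.36 m². Wetted perimeter P = b + 2y = 7.72 + 2×7.43 = 22.58 m.
Hydraulic radius R = A/P = 57.36/22.58 = 2.54 m.
Manning's equation: Q = (1/n) A R^(2/3) S^(1/2) = (1/0.015) × 57.36 × 2.54^(2/3) × 0.016^(1/2) = 901 m³/s.

Q = 901 m³/s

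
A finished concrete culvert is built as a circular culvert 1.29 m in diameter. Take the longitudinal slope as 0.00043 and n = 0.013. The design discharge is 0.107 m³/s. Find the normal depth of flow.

Manning's equation rearranged: A R^(2/3) = nQ / (1·√S) = 0.013 × 0.107 / (√0.00043) = 0.06708.
Try y = 0.253 m: A R^(2/3) = 0.05173 — low.
Try y = 0.366 m: A R^(2/3) = 0.108 — high.
Try y = 0.288 m: A R^(2/3) = 0.06719 — ≈ 0.06708.

y_n = 0.288 m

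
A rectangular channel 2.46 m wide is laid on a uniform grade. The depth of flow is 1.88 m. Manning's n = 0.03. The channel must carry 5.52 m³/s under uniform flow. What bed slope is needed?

Flow area A = b·y = 2.46 × 1.88 = 4.625 m². Wetted perimeter P = b + 2y = 2.46 + 2×1.88 = 6.22 m.
Hydraulic radius R = A/P = 4.625/6.22 = 0.7435 m.
From Manning's equation, S = [nQ / (1 A R^(2/3))]² = [0.03 × 5.52 / (1 × 4.625 × 0.7435^(2/3))]² = 0.0019.

S = 0.0019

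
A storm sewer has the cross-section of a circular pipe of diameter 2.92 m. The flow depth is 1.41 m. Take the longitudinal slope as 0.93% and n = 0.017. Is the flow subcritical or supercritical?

supercritical

For a circular section of diameter D = 2.92 m at depth y = 1.41 m, the central angle is θ = 2 arccos(1 − 2y/D) = 3.073 rad. Then A = (D²/8)(θ − sin θ) = 3.202 m² and P = Dθ/2 = 4.487 m.
Hydraulic radius R = A/P = 3.202/4.487 = 0.7137 m.
V = (1/n) R^(2/3) √S = (1/0.017) × 0.7137^(2/3) × √0.0093 = 4.531 m/s. Hydraulic depth D_h = A/T = 3.202/2.918 = 1.097 m.
Froude number Fr = V/√(g·D_h) = 4.531/√(9.81×1.097) = 1.38, which is greater than 1, so the flow is supercritical.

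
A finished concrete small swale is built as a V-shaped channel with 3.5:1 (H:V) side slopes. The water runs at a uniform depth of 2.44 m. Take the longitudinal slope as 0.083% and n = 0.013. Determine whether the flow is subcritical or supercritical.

subcritical

For a triangular section with side slope z = 3.5: A = zy² = 3.5×2.44² = 20.84 m²; P = 2y√(1+z²) = 2×2.44×3.64 = 17.76 m.
Hydraulic radius R = A/P = 20.84/17.76 = 1.173 m.
V = (1/n) R^(2/3) √S = (1/0.013) × 1.173^(2/3) × √0.00083 = 2.465 m/s. Hydraulic depth D_h = A/T = 20.84/17.08 = 1.22 m.
Froude number Fr = V/√(g·D_h) = 2.465/√(9.81×1.22) = 0.713, which is less than 1, so the flow is subcritical.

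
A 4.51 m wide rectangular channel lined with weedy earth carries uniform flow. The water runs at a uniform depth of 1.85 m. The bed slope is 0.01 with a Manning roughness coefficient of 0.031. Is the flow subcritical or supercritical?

subcritical

Flow area A = b·y = 4.51 × 1.85 = 8.344 m². Wetted perimeter P = b + 2y = 4.51 + 2×1.85 = 8.21 m.
Hydraulic radius R = A/P = 8.344/8.21 = 1.016 m.
V = (1/n) R^(2/3) √S = (1/0.031) × 1.016^(2/3) × √0.01 = 3.261 m/s. Hydraulic depth D_h = A/T = 8.344/4.51 = 1.85 m.
Froude number Fr = V/√(g·D_h) = 3.261/√(9.81×1.85) = 0.765, which is less than 1, so the flow is subcritical.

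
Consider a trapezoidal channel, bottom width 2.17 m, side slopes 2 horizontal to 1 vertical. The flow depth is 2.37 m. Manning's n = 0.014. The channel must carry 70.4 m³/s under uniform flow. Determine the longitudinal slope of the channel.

With bottom width b = 2.17 m and side slope z = 2: A = (b + zy)y = (2.17 + 2×2.37)×2.37 = 16.38 m²; P = b + 2y√(1+z²) = 2.17 + 2×2.37×2.236 = 12.77 m.
Hydraulic radius R = A/P = 16.38/12.77 = 1.283 m.
From Manning's equation, S = [nQ / (1 A R^(2/3))]² = [0.014 × 70.4 / (1 × 16.38 × 1.283^(2/3))]² = 0.0026.

S = 0.0026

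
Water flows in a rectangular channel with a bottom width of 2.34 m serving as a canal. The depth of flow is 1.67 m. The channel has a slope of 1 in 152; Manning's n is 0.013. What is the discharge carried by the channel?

Q = 19 m³/s

Flow area A = b·y = 2.34 × 1.67 = 3.908 m². Wetted perimeter P = b + 2y = 2.34 + 2×1.67 = 5.68 m.
Hydraulic radius R = A/P = 3.908/5.68 = 0.688 m.
Manning's equation: Q = (1/n) A R^(2/3) S^(1/2) = (1/0.013) × 3.908 × 0.688^(2/3) × 0.006579^(1/2) = 19 m³/s.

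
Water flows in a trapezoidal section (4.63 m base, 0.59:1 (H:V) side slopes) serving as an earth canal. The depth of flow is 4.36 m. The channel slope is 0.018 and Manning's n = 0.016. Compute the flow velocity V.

V = 13.9 m/s

With bottom width b = 4.63 m and side slope z = 0.59: A = (b + zy)y = (4.63 + 0.59×4.36)×4.36 = 31.4 m²; P = b + 2y√(1+z²) = 4.63 + 2×4.36×1.161 = 14.75 m.
Hydraulic radius R = A/P = 31.4/14.75 = 2.128 m.
From Manning's equation, V = (1/n) R^(2/3) S^(1/2) = (1/0.016) × 2.128^(2/3) × 0.018^(1/2) = 13.9 m/s.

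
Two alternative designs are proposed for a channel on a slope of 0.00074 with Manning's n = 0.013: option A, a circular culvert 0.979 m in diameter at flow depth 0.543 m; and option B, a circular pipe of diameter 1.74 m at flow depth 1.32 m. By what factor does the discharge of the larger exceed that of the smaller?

Channel A: For a circular section of diameter D = 0.979 m at depth y = 0.543 m, the central angle is θ = 2 arccos(1 − 2y/D) = 3.361 rad. Then A = (D²/8)(θ − sin θ) = 0.4287 m² and P = Dθ/2 = 1.645 m. Hydraulic radius R = A/P = 0.4287/1.645 = 0.2606 m. Q_A = (1/0.013)·0.4287·0.2606^(2/3)·√0.00074 = 0.3659 m³/s.
Channel B: For a circular section of diameter D = 1.74 m at depth y = 1.32 m, the central angle is θ = 2 arccos(1 − 2y/D) = 4.229 rad. Then A = (D²/8)(θ − sin θ) = 1.935 m² and P = Dθ/2 = 3.679 m. Hydraulic radius R = A/P = 1.935/3.679 = 0.5261 m. Q_B = (1/0.013)·1.935·0.5261^(2/3)·√0.00074 = 2.639 m³/s.
The larger discharge is 2.639 m³/s and the smaller is 0.3659 m³/s; the ratio is 7.21.

7.21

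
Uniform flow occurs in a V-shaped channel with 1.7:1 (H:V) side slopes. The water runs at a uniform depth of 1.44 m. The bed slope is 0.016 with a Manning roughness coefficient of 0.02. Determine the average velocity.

V = 4.6 m/s

For a triangular section with side slope z = 1.7: A = zy² = 1.7×1.44² = 3.525 m²; P = 2y√(1+z²) = 2×1.44×1.972 = 5.68 m.
Hydraulic radius R = A/P = 3.525/5.68 = 0.6206 m.
From Manning's equation, V = (1/n) R^(2/3) S^(1/2) = (1/0.02) × 0.6206^(2/3) × 0.016^(1/2) = 4.6 m/s.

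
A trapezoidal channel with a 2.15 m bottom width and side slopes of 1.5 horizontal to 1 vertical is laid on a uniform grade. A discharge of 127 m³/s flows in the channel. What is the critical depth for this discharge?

y_c = 3.65 m

At critical depth, Q² T / (g A³) = 1, i.e. A³/T = Q²/g = 127²/9.81 = 1644.
Try y = 3.15 m: A³/T = 875.6 — short.
Try y = 3.65 m: A³/T = 1646 — close enough.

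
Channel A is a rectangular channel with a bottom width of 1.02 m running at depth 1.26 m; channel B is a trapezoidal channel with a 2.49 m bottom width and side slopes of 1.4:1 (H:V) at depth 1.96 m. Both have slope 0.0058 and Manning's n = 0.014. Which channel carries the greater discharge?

channel B

Channel A: Flow area A = b·y = 1.02 × 1.26 = 1.285 m². Wetted perimeter P = b + 2y = 1.02 + 2×1.26 = 3.54 m. Hydraulic radius R = A/P = 1.285/3.54 = 0.3631 m. Q_A = (1/0.014)·1.285·0.3631^(2/3)·√0.0058 = 3.558 m³/s.
Channel B: With bottom width b = 2.49 m and side slope z = 1.4: A = (b + zy)y = (2.49 + 1.4×1.96)×1.96 = 10.26 m²; P = b + 2y√(1+z²) = 2.49 + 2×1.96×1.72 = 9.234 m. Hydraulic radius R = A/P = 10.26/9.234 = 1.111 m. Q_B = (1/0.014)·10.26·1.111^(2/3)·√0.0058 = 59.86 m³/s.
Q_A = 3.558 m³/s vs Q_B = 59.86 m³/s, so channel B carries more.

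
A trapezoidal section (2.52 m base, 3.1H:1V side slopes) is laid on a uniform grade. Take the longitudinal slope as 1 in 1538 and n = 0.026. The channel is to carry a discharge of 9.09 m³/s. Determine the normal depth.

Manning's equation rearranged: A R^(2/3) = nQ / (1·√S) = 0.026 × 9.09 / (√0.0006502) = 9.269.
At y = 1.83 m: A R^(2/3) = 15.37 — high.
At y = 1.25 m: A R^(2/3) = 6.597 — low.
At y = 1.46 m: A R^(2/3) = 9.267 — ≈ 9.269.

y_n = 1.46 m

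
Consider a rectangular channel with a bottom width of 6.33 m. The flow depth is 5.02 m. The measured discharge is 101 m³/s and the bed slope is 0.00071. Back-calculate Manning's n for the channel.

n = 0.013

Flow area A = b·y = 6.33 × 5.02 = 31.78 m². Wetted perimeter P = b + 2y = 6.33 + 2×5.02 = 16.37 m.
Hydraulic radius R = A/P = 31.78/16.37 = 1.941 m.
Rearranging Manning's equation: n = (1/Q) A R^(2/3) S^(1/2) = (1/101) × 31.78 × 1.941^(2/3) × √0.00071 = 0.013.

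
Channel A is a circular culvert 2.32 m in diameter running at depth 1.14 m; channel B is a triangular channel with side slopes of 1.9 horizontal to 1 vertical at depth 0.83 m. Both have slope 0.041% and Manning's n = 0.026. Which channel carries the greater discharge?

channel A

Channel A: For a circular section of diameter D = 2.32 m at depth y = 1.14 m, the central angle is θ = 2 arccos(1 − 2y/D) = 3.107 rad. Then A = (D²/8)(θ − sin θ) = 2.067 m² and P = Dθ/2 = 3.604 m. Hydraulic radius R = A/P = 2.067/3.604 = 0.5736 m. Q_A = (1/0.026)·2.067·0.5736^(2/3)·√0.00041 = 1.111 m³/s.
Channel B: For a triangular section with side slope z = 1.9: A = zy² = 1.9×0.83² = 1.309 m²; P = 2y√(1+z²) = 2×0.83×2.147 = 3.564 m. Hydraulic radius R = A/P = 1.309/3.564 = 0.3672 m. Q_B = (1/0.026)·1.309·0.3672^(2/3)·√0.00041 = 0.5228 m³/s.
Q_A = 1.111 m³/s vs Q_B = 0.5228 m³/s, so channel A carries more.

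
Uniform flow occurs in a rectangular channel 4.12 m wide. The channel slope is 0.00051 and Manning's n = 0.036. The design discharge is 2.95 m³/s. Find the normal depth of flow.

Manning's equation rearranged: A R^(2/3) = nQ / (1·√S) = 0.036 × 2.95 / (√0.00051) = 4.703.
Try y = 1.62 m: A R^(2/3) = 6.253 — high.
Try y = 0.908 m: A R^(2/3) = 2.75 — low.
Try y = 1.32 m: A R^(2/3) = 4.704 — ≈ 4.703.

y_n = 1.32 m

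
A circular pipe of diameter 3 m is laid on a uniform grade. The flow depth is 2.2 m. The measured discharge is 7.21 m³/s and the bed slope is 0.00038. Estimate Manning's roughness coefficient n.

n = 0.014

For a circular section of diameter D = 3 m at depth y = 2.2 m, the central angle is θ = 2 arccos(1 − 2y/D) = 4.113 rad. Then A = (D²/8)(θ − sin θ) = 5.555 m² and P = Dθ/2 = 6.169 m.
Hydraulic radius R = A/P = 5.555/6.169 = 0.9005 m.
Rearranging Manning's equation: n = (1/Q) A R^(2/3) S^(1/2) = (1/7.21) × 5.555 × 0.9005^(2/3) × √0.00038 = 0.014.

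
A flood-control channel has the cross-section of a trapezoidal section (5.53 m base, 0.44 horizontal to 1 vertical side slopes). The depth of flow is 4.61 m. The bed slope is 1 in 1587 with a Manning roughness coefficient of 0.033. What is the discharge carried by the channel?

With bottom width b = 5.53 m and side slope z = 0.44: A = (b + zy)y = (5.53 + 0.44×4.61)×4.61 = 34.84 m²; P = b + 2y√(1+z²) = 5.53 + 2×4.61×1.093 = 15.6 m.
Hydraulic radius R = A/P = 34.84/15.6 = 2.233 m.
Manning's equation: Q = (1/n) A R^(2/3) S^(1/2) = (1/0.033) × 34.84 × 2.233^(2/3) × 0.0006301^(1/2) = 45.3 m³/s.

Q = 45.3 m³/s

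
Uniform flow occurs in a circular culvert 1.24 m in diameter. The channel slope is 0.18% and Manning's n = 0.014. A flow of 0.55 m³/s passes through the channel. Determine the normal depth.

Manning's equation rearranged: A R^(2/3) = nQ / (1·√S) = 0.014 × 0.55 / (√0.0018) = 0.1815.
Try y = 0.407 m: A R^(2/3) = 0.1288 — too small.
Try y = 0.489 m: A R^(2/3) = 0.1816 — matches.

y_n = 0.489 m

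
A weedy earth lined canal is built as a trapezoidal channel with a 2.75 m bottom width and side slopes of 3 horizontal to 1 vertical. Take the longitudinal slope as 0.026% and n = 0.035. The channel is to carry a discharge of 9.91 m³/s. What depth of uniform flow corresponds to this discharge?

y_n = 2.11 m

Manning's equation rearranged: A R^(2/3) = nQ / (1·√S) = 0.035 × 9.91 / (√0.00026) = 21.51.
Trying y = 1.85 m: A R^(2/3) = 15.99 — low.
Trying y = 2.41 m: A R^(2/3) = 29.19 — high.
Trying y = 2.11 m: A R^(2/3) = 21.52 — ≈ 21.51.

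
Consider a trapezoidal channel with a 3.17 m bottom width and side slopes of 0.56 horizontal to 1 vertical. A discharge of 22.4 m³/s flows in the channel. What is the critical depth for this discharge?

At critical depth, Q² T / (g A³) = 1, i.e. A³/T = Q²/g = 22.4²/9.81 = 51.15.
At y = 1.34 m: A³/T = 31.04 — too small.
At y = 1.56 m: A³/T = 51.05 — ≈ 51.15.

y_c = 1.56 m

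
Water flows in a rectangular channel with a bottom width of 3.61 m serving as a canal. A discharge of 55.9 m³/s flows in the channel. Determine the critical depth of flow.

For a rectangular channel, critical depth y_c = (q²/g)^(1/3) where q = Q/b = 55.9/3.61 = 15.48 m²/s.
So y_c = (15.48²/9.81)^(1/3) = 2.9 m.

y_c = 2.9 m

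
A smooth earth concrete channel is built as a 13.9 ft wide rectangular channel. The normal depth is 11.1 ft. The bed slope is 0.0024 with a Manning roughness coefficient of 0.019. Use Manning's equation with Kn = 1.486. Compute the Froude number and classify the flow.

subcritical

Flow area A = b·y = 13.9 × 11.1 = 154.3 ft². Wetted perimeter P = b + 2y = 13.9 + 2×11.1 = 36.1 ft.
Hydraulic radius R = A/P = 154.3/36.1 = 4.274 ft.
V = (1.486/n) R^(2/3) √S = (1.486/0.019) × 4.274^(2/3) × √0.0024 = 10.09 ft/s. Hydraulic depth D_h = A/T = 154.3/13.9 = 11.1 ft.
Froude number Fr = V/√(g·D_h) = 10.09/√(32.2×11.1) = 0.534, which is less than 1, so the flow is subcritical.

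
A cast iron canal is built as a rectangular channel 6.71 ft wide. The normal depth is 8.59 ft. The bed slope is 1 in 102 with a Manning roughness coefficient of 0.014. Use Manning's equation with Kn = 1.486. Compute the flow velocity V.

V = 18.9 ft/s

Flow area A = b·y = 6.71 × 8.59 = 57.64 ft². Wetted perimeter P = b + 2y = 6.71 + 2×8.59 = 23.89 ft.
Hydraulic radius R = A/P = 57.64/23.89 = 2.413 ft.
From Manning's equation, V = (1.486/n) R^(2/3) S^(1/2) = (1.486/0.014) × 2.413^(2/3) × 0.009804^(1/2) = 18.9 ft/s.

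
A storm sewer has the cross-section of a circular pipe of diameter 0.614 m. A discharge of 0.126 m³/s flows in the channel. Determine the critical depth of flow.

y_c = 0.225 m

At critical depth, Q² T / (g A³) = 1, i.e. A³/T = Q²/g = 0.126²/9.81 = 0.001618.
Trying y = 0.254 m: A³/T = 0.002559 — too large.
Trying y = 0.191 m: A³/T = 0.0008527 — too small.
Trying y = 0.225 m: A³/T = 0.001605 — close enough.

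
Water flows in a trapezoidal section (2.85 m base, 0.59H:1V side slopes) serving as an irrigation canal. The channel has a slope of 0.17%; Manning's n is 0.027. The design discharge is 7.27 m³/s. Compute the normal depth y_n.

y_n = 1.43 m

Manning's equation rearranged: A R^(2/3) = nQ / (1·√S) = 0.027 × 7.27 / (√0.0017) = 4.761.
At y = 1.79 m: A R^(2/3) = 6.982 — too large.
At y = 1.43 m: A R^(2/3) = 4.762 — matches.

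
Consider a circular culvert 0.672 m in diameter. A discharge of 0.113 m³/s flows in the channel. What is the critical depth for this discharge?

At critical depth, Q² T / (g A³) = 1, i.e. A³/T = Q²/g = 0.113²/9.81 = 0.001302.
Try y = 0.26 m: A³/T = 0.003107 — over.
Try y = 0.177 m: A³/T = 0.0007019 — short.
Try y = 0.208 m: A³/T = 0.001313 — close enough.

y_c = 0.208 m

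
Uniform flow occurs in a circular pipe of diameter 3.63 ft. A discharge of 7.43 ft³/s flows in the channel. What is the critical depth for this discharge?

At critical depth, Q² T / (g A³) = 1, i.e. A³/T = Q²/g = 7.43²/32.2 = 1.714.
Trying y = 0.577 ft: A³/T = 0.447 — too small.
Trying y = 0.959 ft: A³/T = 3.266 — too large.
Trying y = 0.813 ft: A³/T = 1.715 — ≈ 1.714.

y_c = 0.813 ft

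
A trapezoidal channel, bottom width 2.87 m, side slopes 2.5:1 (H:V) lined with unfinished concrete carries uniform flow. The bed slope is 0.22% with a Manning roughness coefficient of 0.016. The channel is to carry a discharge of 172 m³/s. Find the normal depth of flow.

y_n = 3.42 m

Manning's equation rearranged: A R^(2/3) = nQ / (1·√S) = 0.016 × 172 / (√0.0022) = 58.67.
Try y = 3.84 m: A R^(2/3) = 76.86 — too large.
Try y = 2.55 m: A R^(2/3) = 29.78 — too small.
Try y = 3.42 m: A R^(2/3) = 58.53 — ≈ 58.67.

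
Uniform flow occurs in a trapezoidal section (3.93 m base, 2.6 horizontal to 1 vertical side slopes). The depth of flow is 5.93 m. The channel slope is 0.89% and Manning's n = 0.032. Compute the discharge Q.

Q = 720 m³/s

With bottom width b = 3.93 m and side slope z = 2.6: A = (b + zy)y = (3.93 + 2.6×5.93)×5.93 = 114.7 m²; P = b + 2y√(1+z²) = 3.93 + 2×5.93×2.786 = 36.97 m.
Hydraulic radius R = A/P = 114.7/36.97 = 3.104 m.
Manning's equation: Q = (1/n) A R^(2/3) S^(1/2) = (1/0.032) × 114.7 × 3.104^(2/3) × 0.0089^(1/2) = 720 m³/s.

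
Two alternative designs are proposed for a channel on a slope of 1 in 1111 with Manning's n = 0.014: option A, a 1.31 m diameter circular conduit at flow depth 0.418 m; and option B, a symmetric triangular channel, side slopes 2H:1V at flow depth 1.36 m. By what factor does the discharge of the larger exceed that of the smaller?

Channel A: For a circular section of diameter D = 1.31 m at depth y = 0.418 m, the central angle is θ = 2 arccos(1 − 2y/D) = 2.401 rad. Then A = (D²/8)(θ − sin θ) = 0.3704 m² and P = Dθ/2 = 1.573 m. Hydraulic radius R = A/P = 0.3704/1.573 = 0.2355 m. Q_A = (1/0.014)·0.3704·0.2355^(2/3)·√0.0009001 = 0.3027 m³/s.
Channel B: For a triangular section with side slope z = 2: A = zy² = 2×1.36² = 3.699 m²; P = 2y√(1+z²) = 2×1.36×2.236 = 6.082 m. Hydraulic radius R = A/P = 3.699/6.082 = 0.6082 m. Q_B = (1/0.014)·3.699·0.6082^(2/3)·√0.0009001 = 5.691 m³/s.
The larger discharge is 5.691 m³/s and the smaller is 0.3027 m³/s; the ratio is 18.8.

18.8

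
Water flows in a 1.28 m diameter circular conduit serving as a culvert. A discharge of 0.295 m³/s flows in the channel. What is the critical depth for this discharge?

y_c = 0.283 m

At critical depth, Q² T / (g A³) = 1, i.e. A³/T = Q²/g = 0.295²/9.81 = 0.008871.
Trying y = 0.195 m: A³/T = 0.002062 — too small.
Trying y = 0.334 m: A³/T = 0.01697 — too large.
Trying y = 0.283 m: A³/T = 0.008891 — ≈ 0.008871.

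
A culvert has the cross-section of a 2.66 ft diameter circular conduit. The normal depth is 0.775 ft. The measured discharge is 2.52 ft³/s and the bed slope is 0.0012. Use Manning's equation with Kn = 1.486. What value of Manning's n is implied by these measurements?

n = 0.016

For a circular section of diameter D = 2.66 ft at depth y = 0.775 ft, the central angle is θ = 2 arccos(1 − 2y/D) = 2.281 rad. Then A = (D²/8)(θ − sin θ) = 1.346 ft² and P = Dθ/2 = 3.033 ft.
Hydraulic radius R = A/P = 1.346/3.033 = 0.4439 ft.
Rearranging Manning's equation: n = (1.486/Q) A R^(2/3) S^(1/2) = (1.486/2.52) × 1.346 × 0.4439^(2/3) × √0.0012 = 0.016.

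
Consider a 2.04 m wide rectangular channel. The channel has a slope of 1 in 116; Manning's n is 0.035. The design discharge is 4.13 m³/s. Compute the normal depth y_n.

y_n = 1.15 m

Manning's equation rearranged: A R^(2/3) = nQ / (1·√S) = 0.035 × 4.13 / (√0.008621) = 1.557.
At y = 0.976 m: A R^(2/3) = 1.252 — too small.
At y = 1.28 m: A R^(2/3) = 1.79 — too large.
At y = 1.15 m: A R^(2/3) = 1.557 — close enough.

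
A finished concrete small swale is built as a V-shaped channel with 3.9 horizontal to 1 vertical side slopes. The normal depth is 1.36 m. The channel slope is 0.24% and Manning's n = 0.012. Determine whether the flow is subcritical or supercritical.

supercritical

For a triangular section with side slope z = 3.9: A = zy² = 3.9×1.36² = 7.213 m²; P = 2y√(1+z²) = 2×1.36×4.026 = 10.95 m.
Hydraulic radius R = A/P = 7.213/10.95 = 0.6587 m.
V = (1/n) R^(2/3) √S = (1/0.012) × 0.6587^(2/3) × √0.0024 = 3.091 m/s. Hydraulic depth D_h = A/T = 7.213/10.61 = 0.68 m.
Froude number Fr = V/√(g·D_h) = 3.091/√(9.81×0.68) = 1.2, which is greater than 1, so the flow is supercritical.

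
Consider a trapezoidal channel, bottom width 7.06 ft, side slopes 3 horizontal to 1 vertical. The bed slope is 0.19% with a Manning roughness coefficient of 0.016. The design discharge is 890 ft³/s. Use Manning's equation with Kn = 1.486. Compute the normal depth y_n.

Manning's equation rearranged: A R^(2/3) = nQ / (1.486·√S) = 0.016 × 890 / (1.486 × √0.0019) = 219.8.
At y = 3.82 ft: A R^(2/3) = 122.1 — short.
At y = 6.01 ft: A R^(2/3) = 337.3 — over.
At y = 4.98 ft: A R^(2/3) = 219.8 — close enough.

y_n = 4.98 ft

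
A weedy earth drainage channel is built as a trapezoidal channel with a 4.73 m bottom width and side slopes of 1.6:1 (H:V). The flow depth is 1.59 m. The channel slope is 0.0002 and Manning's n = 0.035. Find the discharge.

With bottom width b = 4.73 m and side slope z = 1.6: A = (b + zy)y = (4.73 + 1.6×1.59)×1.59 = 11.57 m²; P = b + 2y√(1+z²) = 4.73 + 2×1.59×1.887 = 10.73 m.
Hydraulic radius R = A/P = 11.57/10.73 = 1.078 m.
Manning's equation: Q = (1/n) A R^(2/3) S^(1/2) = (1/0.035) × 11.57 × 1.078^(2/3) × 0.0002^(1/2) = 4.91 m³/s.

Q = 4.91 m³/s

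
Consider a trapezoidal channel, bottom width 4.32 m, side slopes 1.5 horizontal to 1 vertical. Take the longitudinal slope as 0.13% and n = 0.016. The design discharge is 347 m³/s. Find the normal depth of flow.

y_n = 5.75 m

Manning's equation rearranged: A R^(2/3) = nQ / (1·√S) = 0.016 × 347 / (√0.0013) = 154.
At y = 5.1 m: A R^(2/3) = 118 — short.
At y = 6.79 m: A R^(2/3) = 223.5 — over.
At y = 5.75 m: A R^(2/3) = 153.8 — ≈ 154.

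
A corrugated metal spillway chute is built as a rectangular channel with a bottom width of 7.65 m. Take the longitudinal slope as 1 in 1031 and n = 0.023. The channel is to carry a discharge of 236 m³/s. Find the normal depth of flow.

Manning's equation rearranged: A R^(2/3) = nQ / (1·√S) = 0.023 × 236 / (√0.0009699) = 174.3.
At y = 7.87 m: A R^(2/3) = 113.1 — low.
At y = 11.3 m: A R^(2/3) = 174.1 — matches.

y_n = 11.3 m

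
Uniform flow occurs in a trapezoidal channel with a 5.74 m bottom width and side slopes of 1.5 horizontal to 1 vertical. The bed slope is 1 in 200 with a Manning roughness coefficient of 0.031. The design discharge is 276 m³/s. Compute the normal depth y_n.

y_n = 4.81 m

Manning's equation rearranged: A R^(2/3) = nQ / (1·√S) = 0.031 × 276 / (√0.005) = 121.
Try y = 5.48 m: A R^(2/3) = 159.1 — too large.
Try y = 4.18 m: A R^(2/3) = 90.3 — too small.
Try y = 4.81 m: A R^(2/3) = 120.8 — matches.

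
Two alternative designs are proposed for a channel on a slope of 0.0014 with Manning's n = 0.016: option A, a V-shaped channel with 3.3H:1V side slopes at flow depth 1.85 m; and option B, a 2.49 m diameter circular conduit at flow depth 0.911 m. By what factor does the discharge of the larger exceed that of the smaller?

10.3

Channel A: For a triangular section with side slope z = 3.3: A = zy² = 3.3×1.85² = 11.29 m²; P = 2y√(1+z²) = 2×1.85×3.448 = 12.76 m. Hydraulic radius R = A/P = 11.29/12.76 = 0.8852 m. Q_A = (1/0.016)·11.29·0.8852^(2/3)·√0.0014 = 24.35 m³/s.
Channel B: For a circular section of diameter D = 2.49 m at depth y = 0.911 m, the central angle is θ = 2 arccos(1 − 2y/D) = 2.598 rad. Then A = (D²/8)(θ − sin θ) = 1.613 m² and P = Dθ/2 = 3.235 m. Hydraulic radius R = A/P = 1.613/3.235 = 0.4987 m. Q_B = (1/0.016)·1.613·0.4987^(2/3)·√0.0014 = 2.372 m³/s.
The larger discharge is 24.35 m³/s and the smaller is 2.372 m³/s; the ratio is 10.3.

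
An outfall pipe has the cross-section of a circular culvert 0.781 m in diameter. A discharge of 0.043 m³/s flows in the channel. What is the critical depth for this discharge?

At critical depth, Q² T / (g A³) = 1, i.e. A³/T = Q²/g = 0.043²/9.81 = 0.0001885.
At y = 0.153 m: A³/T = 0.0004683 — over.
At y = 0.101 m: A³/T = 0.00009140 — short.
At y = 0.121 m: A³/T = 0.0001863 — close enough.

y_c = 0.121 m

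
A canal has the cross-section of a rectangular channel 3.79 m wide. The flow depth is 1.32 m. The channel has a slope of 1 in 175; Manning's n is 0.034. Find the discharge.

Flow area A = b·y = 3.79 × 1.32 = 5.003 m². Wetted perimeter P = b + 2y = 3.79 + 2×1.32 = 6.43 m.
Hydraulic radius R = A/P = 5.003/6.43 = 0.778 m.
Manning's equation: Q = (1/n) A R^(2/3) S^(1/2) = (1/0.034) × 5.003 × 0.778^(2/3) × 0.005714^(1/2) = 9.41 m³/s.

Q = 9.41 m³/s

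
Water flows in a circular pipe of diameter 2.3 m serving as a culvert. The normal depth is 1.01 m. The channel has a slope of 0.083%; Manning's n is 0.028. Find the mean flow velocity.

For a circular section of diameter D = 2.3 m at depth y = 1.01 m, the central angle is θ = 2 arccos(1 − 2y/D) = 2.898 rad. Then A = (D²/8)(θ − sin θ) = 1.756 m² and P = Dθ/2 = 3.332 m.
Hydraulic radius R = A/P = 1.756/3.332 = 0.527 m.
From Manning's equation, V = (1/n) R^(2/3) S^(1/2) = (1/0.028) × 0.527^(2/3) × 0.00083^(1/2) = 0.671 m/s.

V = 0.671 m/s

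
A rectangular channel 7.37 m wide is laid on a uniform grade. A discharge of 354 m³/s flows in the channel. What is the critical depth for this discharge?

y_c = 6.17 m

For a rectangular channel, critical depth y_c = (q²/g)^(1/3) where q = Q/b = 354/7.37 = 48.03 m²/s.
So y_c = (48.03²/9.81)^(1/3) = 6.17 m.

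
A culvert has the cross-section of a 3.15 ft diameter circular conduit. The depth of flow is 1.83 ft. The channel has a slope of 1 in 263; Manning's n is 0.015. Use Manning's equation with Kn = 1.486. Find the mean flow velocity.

V = 5.52 ft/s

For a circular section of diameter D = 3.15 ft at depth y = 1.83 ft, the central angle is θ = 2 arccos(1 − 2y/D) = 3.467 rad. Then A = (D²/8)(θ − sin θ) = 4.696 ft² and P = Dθ/2 = 5.46 ft.
Hydraulic radius R = A/P = 4.696/5.46 = 0.8601 ft.
From Manning's equation, V = (1.486/n) R^(2/3) S^(1/2) = (1.486/0.015) × 0.8601^(2/3) × 0.003802^(1/2) = 5.52 ft/s.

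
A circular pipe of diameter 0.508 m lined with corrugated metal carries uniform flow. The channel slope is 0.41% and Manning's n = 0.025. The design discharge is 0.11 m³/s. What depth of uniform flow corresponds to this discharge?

Manning's equation rearranged: A R^(2/3) = nQ / (1·√S) = 0.025 × 0.11 / (√0.0041) = 0.04295.
At y = 0.453 m: A R^(2/3) = 0.05436 — too large.
At y = 0.356 m: A R^(2/3) = 0.04294 — close enough.

y_n = 0.356 m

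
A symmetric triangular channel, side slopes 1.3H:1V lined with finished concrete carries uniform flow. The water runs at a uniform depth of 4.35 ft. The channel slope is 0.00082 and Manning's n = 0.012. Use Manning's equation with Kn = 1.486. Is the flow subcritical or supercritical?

subcritical

For a triangular section with side slope z = 1.3: A = zy² = 1.3×4.35² = 24.6 ft²; P = 2y√(1+z²) = 2×4.35×1.64 = 14.27 ft.
Hydraulic radius R = A/P = 24.6/14.27 = 1.724 ft.
V = (1.486/n) R^(2/3) √S = (1.486/0.012) × 1.724^(2/3) × √0.00082 = 5.098 ft/s. Hydraulic depth D_h = A/T = 24.6/11.31 = 2.175 ft.
Froude number Fr = V/√(g·D_h) = 5.098/√(32.2×2.175) = 0.609, which is less than 1, so the flow is subcritical.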